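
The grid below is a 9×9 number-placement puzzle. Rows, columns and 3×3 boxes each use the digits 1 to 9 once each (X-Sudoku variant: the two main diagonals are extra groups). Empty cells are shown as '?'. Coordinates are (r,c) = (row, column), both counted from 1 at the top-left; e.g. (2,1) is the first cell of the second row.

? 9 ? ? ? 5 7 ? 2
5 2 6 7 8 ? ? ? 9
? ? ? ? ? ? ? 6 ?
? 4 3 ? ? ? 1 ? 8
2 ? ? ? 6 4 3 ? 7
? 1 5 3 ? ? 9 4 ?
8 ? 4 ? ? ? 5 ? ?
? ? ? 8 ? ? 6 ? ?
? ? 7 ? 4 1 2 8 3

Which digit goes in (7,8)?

(2,6) = 3: row 2 has {2,5,6,7,8,9}; col 6 has {1,4,5}; box has {5,7,8} → only 3 remains.
(2,7) = 4: row 2 has {2,3,5,6,7,8,9}; col 7 has {1,2,3,5,6,7,9}; box has {2,6,7,9} → only 4 remains.
(2,8) = 1: row 2 has {2,3,4,5,6,7,8,9}; col 8 has {4,6,8}; box has {2,4,6,7,9}; anti-diagonal has {2,3,4,6} → only 1 remains.
(3,7) = 8: row 3 has {6}; col 7 has {1,2,3,4,5,6,7,9}; box has {1,2,4,6,7,9}; anti-diagonal has {1,2,3,4,6} → only 8 remains.
(3,9) = 5: row 3 has {6,8}; col 9 has {2,3,7,8,9}; box has {1,2,4,6,7,8,9} → only 5 remains.
(4,4) = 9: row 4 has {1,3,4,8}; col 4 has {3,7,8}; box has {3,4,6}; main diagonal has {2,3,5,6} → only 9 remains.
(4,6) = 7: row 4 has {1,3,4,8,9}; col 6 has {1,3,4,5}; box has {3,4,6,9}; anti-diagonal has {1,2,3,4,6,8} → only 7 remains.
(5,2) = 8: row 5 has {2,3,4,6,7}; col 2 has {1,2,4,9}; box has {1,2,3,4,5} → only 8 remains.
(5,3) = 9: row 5 has {2,3,4,6,7,8}; col 3 has {3,4,5,6,7}; box has {1,2,3,4,5,8} → only 9 remains.
(5,8) = 5: row 5 has {2,3,4,6,7,8,9}; col 8 has {1,4,6,8}; box has {1,3,4,7,8,9} → only 5 remains.
(6,5) = 2: row 6 has {1,3,4,5,9}; col 5 has {4,6,8}; box has {3,4,6,7,9} → only 2 remains.
(6,6) = 8: row 6 has {1,2,3,4,5,9}; col 6 has {1,3,4,5,7}; box has {2,3,4,6,7,9}; main diagonal has {2,3,5,6,9} → only 8 remains.
(6,9) = 6: row 6 has {1,2,3,4,5,8,9}; col 9 has {2,3,5,7,8,9}; box has {1,3,4,5,7,8,9} → only 6 remains.
(7,9) = 1: row 7 has {4,5,8}; col 9 has {2,3,5,6,7,8,9}; box has {2,3,5,6,8} → only 1 remains.
(8,2) = 5: row 8 has {6,8}; col 2 has {1,2,4,8,9}; box has {4,7,8}; anti-diagonal has {1,2,3,4,6,7,8} → only 5 remains.
(8,8) = 7: row 8 has {5,6,8}; col 8 has {1,4,5,6,8}; box has {1,2,3,5,6,8}; main diagonal has {2,3,5,6,8,9} → only 7 remains.
(8,9) = 4: row 8 has {5,6,7,8}; col 9 has {1,2,3,5,6,7,8,9}; box has {1,2,3,5,6,7,8} → only 4 remains.
(9,1) = 9: row 9 has {1,2,3,4,7,8}; col 1 has {2,5,8}; box has {4,5,7,8}; anti-diagonal has {1,2,3,4,5,6,7,8} → only 9 remains.
(9,2) = 6: row 9 has {1,2,3,4,7,8,9}; col 2 has {1,2,4,5,8,9}; box has {4,5,7,8,9} → only 6 remains.
(9,4) = 5: row 9 has {1,2,3,4,6,7,8,9}; col 4 has {3,7,8,9}; box has {1,4,8} → only 5 remains.
(1,5) = 1: row 1 has {2,5,7,9}; col 5 has {2,4,6,8}; box has {3,5,7,8} → only 1 remains.
(1,8) = 3: row 1 has {1,2,5,7,9}; col 8 has {1,4,5,6,7,8}; box has {1,2,4,5,6,7,8,9} → only 3 remains.
(3,3) = 1: row 3 has {5,6,8}; col 3 has {3,4,5,6,7,9}; box has {2,5,6,9}; main diagonal has {2,3,5,6,7,8,9} → only 1 remains.
(3,5) = 9: row 3 has {1,5,6,8}; col 5 has {1,2,4,6,8}; box has {1,3,5,7,8} → only 9 remains.
(3,6) = 2: row 3 has {1,5,6,8,9}; col 6 has {1,3,4,5,7,8}; box has {1,3,5,7,8,9} → only 2 remains.
(4,1) = 6: row 4 has {1,3,4,7,8,9}; col 1 has {2,5,8,9}; box has {1,2,3,4,5,8,9} → only 6 remains.
(4,5) = 5: row 4 has {1,3,4,6,7,8,9}; col 5 has {1,2,4,6,8,9}; box has {2,3,4,6,7,8,9} → only 5 remains.
(4,8) = 2: row 4 has {1,3,4,5,6,7,8,9}; col 8 has {1,3,4,5,6,7,8}; box has {1,3,4,5,6,7,8,9} → only 2 remains.
(5,4) = 1: row 5 has {2,3,4,5,6,7,8,9}; col 4 has {3,5,7,8,9}; box has {2,3,4,5,6,7,8,9} → only 1 remains.
(6,1) = 7: row 6 has {1,2,3,4,5,6,8,9}; col 1 has {2,5,6,8,9}; box has {1,2,3,4,5,6,8,9} → only 7 remains.
(7,2) = 3: row 7 has {1,4,5,8}; col 2 has {1,2,4,5,6,8,9}; box has {4,5,6,7,8,9} → only 3 remains.
(7,5) = 7: row 7 has {1,3,4,5,8}; col 5 has {1,2,4,5,6,8,9}; box has {1,4,5,8} → only 7 remains.
(7,8) = 9: row 7 has {1,3,4,5,7,8}; col 8 has {1,2,3,4,5,6,7,8}; box has {1,2,3,4,5,6,7,8} → only 9 remains.

9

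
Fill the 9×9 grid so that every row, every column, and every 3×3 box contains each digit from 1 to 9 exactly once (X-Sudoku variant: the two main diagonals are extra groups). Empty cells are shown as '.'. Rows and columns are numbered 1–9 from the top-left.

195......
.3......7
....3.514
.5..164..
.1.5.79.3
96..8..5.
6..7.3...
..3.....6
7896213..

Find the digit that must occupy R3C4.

8

R5C5 = 4 (sole candidate).
R6C6 = 2 (sole candidate).
R6C9 = 1 (sole candidate).
R7C7 = 8 (sole candidate).
R8C2 = 2 (sole candidate).
R9C8 = 4 (sole candidate).
R9C9 = 5 (sole candidate).
R1C9 = 8 (sole candidate).
R2C8 = 9 (sole candidate).
R3C2 = 7 (sole candidate).
R3C3 = 6 (sole candidate).
R4C4 = 9 (sole candidate).
R4C9 = 2 (sole candidate).
R6C4 = 3 (sole candidate).
R6C7 = 7 (sole candidate).
R7C2 = 4 (sole candidate).
R7C3 = 1 (sole candidate).
R7C8 = 2 (sole candidate).
R7C9 = 9 (sole candidate).
R8C1 = 5 (sole candidate).
R8C5 = 9 (sole candidate).
R8C7 = 1 (sole candidate).
R8C8 = 7 (sole candidate).
R1C6 = 4 (sole candidate).
R4C8 = 8 (sole candidate).
R5C8 = 6 (sole candidate).
R6C3 = 4 (sole candidate).
R7C5 = 5 (sole candidate).
R8C6 = 8 (sole candidate).
R1C4 = 2 (sole candidate).
R1C7 = 6 (sole candidate).
R1C8 = 3 (sole candidate).
R2C5 = 6 (sole candidate).
R2C6 = 5 (sole candidate).
R2C7 = 2 (sole candidate).
R3C4 = 8: row 3 has {1,3,4,5,6,7}; col 4 has {2,3,5,6,7,9}; box has {2,3,4,5,6} → only 8 remains.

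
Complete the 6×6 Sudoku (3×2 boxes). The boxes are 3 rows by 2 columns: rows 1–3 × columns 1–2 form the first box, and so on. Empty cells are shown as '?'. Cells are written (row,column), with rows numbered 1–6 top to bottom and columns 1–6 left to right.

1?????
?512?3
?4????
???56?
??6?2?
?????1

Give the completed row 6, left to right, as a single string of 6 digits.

562431

(2,1) = 6: row 2 has {1,2,3,5}; col 1 has {1}; box has {1,4,5} → only 6 remains.
(2,5) = 4: row 2 has {1,2,3,5,6}; col 5 has {2,6}; box has {3} → only 4 remains.
(4,6) = 4: row 4 has {5,6}; col 6 has {1,3}; box has {1,2,6} → only 4 remains.
(5,6) = 5: row 5 has {2,6}; col 6 has {1,3,4}; box has {1,2,4,6} → only 5 remains.
(6,5) = 3: row 6 has {1}; col 5 has {2,4,6}; box has {1,2,4,5,6} → only 3 remains.
(1,5) = 5: row 1 has {1}; col 5 has {2,3,4,6}; box has {3,4} → only 5 remains.
(3,5) = 1: row 3 has {4}; col 5 has {2,3,4,5,6}; box has {3,4,5} → only 1 remains.
(6,4) = 4: row 6 has {1,3}; col 4 has {2,5}; box has {5,6} → only 4 remains.
(6,3) = 2: row 6 has {1,3,4}; col 3 has {1,6}; box has {4,5,6} → only 2 remains.
(4,3) = 3: row 4 has {4,5,6}; col 3 has {1,2,6}; box has {2,4,5,6} → only 3 remains.
(5,4) = 1: row 5 has {2,5,6}; col 4 has {2,4,5}; box has {2,3,4,5,6} → only 1 remains.
(6,1) = 5: row 6 has {1,2,3,4}; col 1 has {1,6}; box has {} → only 5 remains.
(6,2) = 6: row 6 has {1,2,3,4,5}; col 2 has {4,5}; box has {5} → only 6 remains.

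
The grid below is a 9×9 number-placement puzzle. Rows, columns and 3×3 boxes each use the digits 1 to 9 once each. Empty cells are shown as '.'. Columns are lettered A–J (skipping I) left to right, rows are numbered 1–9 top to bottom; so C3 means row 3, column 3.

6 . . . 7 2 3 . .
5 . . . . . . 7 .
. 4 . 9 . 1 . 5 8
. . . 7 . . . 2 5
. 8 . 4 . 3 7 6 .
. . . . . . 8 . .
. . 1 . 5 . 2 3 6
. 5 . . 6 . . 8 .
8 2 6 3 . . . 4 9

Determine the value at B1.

9

E3 = 3 (sole candidate).
G3 = 6 (sole candidate).
J5 = 1 (sole candidate).
H6 = 9 (sole candidate).
D7 = 8 (sole candidate).
G8 = 1 (sole candidate).
J8 = 7 (sole candidate).
E9 = 1 (sole candidate).
F9 = 7 (sole candidate).
G9 = 5 (sole candidate).
D1 = 5 (sole candidate).
H1 = 1 (sole candidate).
J1 = 4 (sole candidate).
D2 = 6 (sole candidate).
G2 = 9 (sole candidate).
J2 = 2 (sole candidate).
G4 = 4 (sole candidate).
E6 = 2 (sole candidate).
J6 = 3 (sole candidate).
D8 = 2 (sole candidate).
B1 = 9: row 1 has {1,2,3,4,5,6,7}; col 2 has {2,4,5,8}; box has {4,5,6} → only 9 remains.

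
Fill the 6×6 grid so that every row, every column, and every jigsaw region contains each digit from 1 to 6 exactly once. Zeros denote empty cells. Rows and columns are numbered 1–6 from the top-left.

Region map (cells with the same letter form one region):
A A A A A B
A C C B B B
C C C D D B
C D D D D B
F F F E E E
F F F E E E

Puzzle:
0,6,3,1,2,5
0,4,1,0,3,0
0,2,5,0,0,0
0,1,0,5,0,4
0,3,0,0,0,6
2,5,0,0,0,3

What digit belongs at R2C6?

R1C1 = 4: row 1 has {1,2,3,5,6}; col 1 has {2}; region has {1,2,3,6} → only 4 remains.
R2C1 = 5: row 2 has {1,3,4}; col 1 has {2,4}; region has {1,2,3,4,6} → only 5 remains.
R2C6 = 2: row 2 has {1,3,4,5}; col 6 has {3,4,5,6}; region has {3,4,5} → only 2 remains.

2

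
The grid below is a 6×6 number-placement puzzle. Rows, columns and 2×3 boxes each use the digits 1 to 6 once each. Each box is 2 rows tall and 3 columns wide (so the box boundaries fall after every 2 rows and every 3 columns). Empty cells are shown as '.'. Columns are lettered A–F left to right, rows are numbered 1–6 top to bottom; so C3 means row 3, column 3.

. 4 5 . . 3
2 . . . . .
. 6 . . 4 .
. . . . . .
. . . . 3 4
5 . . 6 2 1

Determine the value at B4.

5

D5 = 5 (sole candidate).
B6 = 3 (sole candidate).
C6 = 4 (sole candidate).
B2 = 1 (sole candidate).
D2 = 4 (sole candidate).
B5 = 2 (sole candidate).
A1 = 6 (sole candidate).
E1 = 1 (sole candidate).
C2 = 3 (sole candidate).
B4 = 5: row 4 has {}; col 2 has {1,2,3,4,6}; box has {6} → only 5 remains.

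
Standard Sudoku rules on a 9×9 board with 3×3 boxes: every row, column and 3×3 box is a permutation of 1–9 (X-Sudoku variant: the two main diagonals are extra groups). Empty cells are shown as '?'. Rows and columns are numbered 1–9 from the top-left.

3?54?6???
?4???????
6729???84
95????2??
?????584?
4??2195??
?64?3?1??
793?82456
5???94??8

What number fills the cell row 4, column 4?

7

row 3, column 5 = 5: row 3 has {2,4,6,7,8,9}; col 5 has {1,3,8,9}; box has {4,6,9} → only 5 remains.
row 3, column 7 = 3: row 3 has {2,4,5,6,7,8,9}; col 7 has {1,2,4,5,8}; box has {4,8}; anti-diagonal has {2,4,5,9} → only 3 remains.
row 7, column 6 = 7: row 7 has {1,3,4,6}; col 6 has {2,4,5,6,9}; box has {2,3,4,8,9} → only 7 remains.
row 8, column 4 = 1: row 8 has {2,3,4,5,6,7,8,9}; col 4 has {2,4,9}; box has {2,3,4,7,8,9} → only 1 remains.
row 9, column 3 = 1: row 9 has {4,5,8,9}; col 3 has {2,3,4,5}; box has {3,4,5,6,7,9} → only 1 remains.
row 9, column 4 = 6: row 9 has {1,4,5,8,9}; col 4 has {1,2,4,9}; box has {1,2,3,4,7,8,9} → only 6 remains.
row 9, column 7 = 7: row 9 has {1,4,5,6,8,9}; col 7 has {1,2,3,4,5,8}; box has {1,4,5,6,8} → only 7 remains.
row 1, column 7 = 9: row 1 has {3,4,5,6}; col 7 has {1,2,3,4,5,7,8}; box has {3,4,8} → only 9 remains.
row 2, column 7 = 6: row 2 has {4}; col 7 has {1,2,3,4,5,7,8,9}; box has {3,4,8,9} → only 6 remains.
row 3, column 6 = 1: row 3 has {2,3,4,5,6,7,8,9}; col 6 has {2,4,5,6,7,9}; box has {4,5,6,9} → only 1 remains.
row 4, column 4 = 7: row 4 has {2,5,9}; col 4 has {1,2,4,6,9}; box has {1,2,5,9}; main diagonal has {1,2,3,4,5,8,9} → only 7 remains.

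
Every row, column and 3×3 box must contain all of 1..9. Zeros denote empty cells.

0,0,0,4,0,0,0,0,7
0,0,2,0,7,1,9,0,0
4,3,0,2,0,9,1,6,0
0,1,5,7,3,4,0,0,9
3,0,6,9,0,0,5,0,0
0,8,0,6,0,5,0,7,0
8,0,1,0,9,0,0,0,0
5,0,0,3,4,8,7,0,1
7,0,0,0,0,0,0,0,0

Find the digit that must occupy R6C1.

9

R2C1 = 6 (sole candidate).
R2C2 = 5 (sole candidate).
R2C4 = 8 (sole candidate).
R3C5 = 5 (sole candidate).
R3C9 = 8 (sole candidate).
R4C1 = 2 (sole candidate).
R4C8 = 8 (sole candidate).
R5C6 = 2 (sole candidate).
R5C9 = 4 (sole candidate).
R6C1 = 9: row 6 has {5,6,7,8}; col 1 has {2,3,4,5,6,7,8}; box has {1,2,3,5,6,8} → only 9 remains.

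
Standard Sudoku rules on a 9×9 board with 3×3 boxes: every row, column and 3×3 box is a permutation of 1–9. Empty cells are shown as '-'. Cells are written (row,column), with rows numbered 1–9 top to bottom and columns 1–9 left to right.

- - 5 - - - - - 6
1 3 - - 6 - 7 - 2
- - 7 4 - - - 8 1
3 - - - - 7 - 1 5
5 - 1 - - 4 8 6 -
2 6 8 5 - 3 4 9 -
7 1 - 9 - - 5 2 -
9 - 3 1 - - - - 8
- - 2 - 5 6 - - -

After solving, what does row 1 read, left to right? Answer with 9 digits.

(2,4) = 8 (sole candidate).
(3,1) = 6 (sole candidate).
(4,7) = 2 (sole candidate).
(5,4) = 2 (sole candidate).
(5,5) = 9 (sole candidate).
(6,5) = 1 (sole candidate).
(6,9) = 7 (sole candidate).
(7,6) = 8 (sole candidate).
(8,6) = 2 (sole candidate).
(8,7) = 6 (sole candidate).
(4,4) = 6 (sole candidate).
(4,5) = 8 (sole candidate).
(5,2) = 7 (sole candidate).
(5,9) = 3 (sole candidate).
(7,9) = 4 (sole candidate).
(8,8) = 7 (sole candidate).
(9,8) = 3 (sole candidate).
(9,9) = 9 (sole candidate).
(1,8) = 4: row 1 has {5,6}; col 8 has {1,2,3,6,7,8,9}; box has {1,2,6,7,8} → only 4 remains.
(2,8) = 5 (sole candidate).
(7,3) = 6 (sole candidate).
(7,5) = 3 (sole candidate).
(8,5) = 4 (sole candidate).
(9,4) = 7 (sole candidate).
(9,7) = 1 (sole candidate).
(1,1) = 8: row 1 has {4,5,6}; col 1 has {1,2,3,5,6,7,9}; box has {1,3,5,6,7} → only 8 remains.
(1,4) = 3: row 1 has {4,5,6,8}; col 4 has {1,2,4,5,6,7,8,9}; box has {4,6,8} → only 3 remains.
(1,7) = 9: row 1 has {3,4,5,6,8}; col 7 has {1,2,4,5,6,7,8}; box has {1,2,4,5,6,7,8} → only 9 remains.
(2,6) = 9 (sole candidate).
(3,5) = 2 (sole candidate).
(3,6) = 5 (sole candidate).
(3,7) = 3 (sole candidate).
(8,2) = 5 (sole candidate).
(9,1) = 4 (sole candidate).
(9,2) = 8 (sole candidate).
(1,2) = 2: row 1 has {3,4,5,6,8,9}; col 2 has {1,3,5,6,7,8}; box has {1,3,5,6,7,8} → only 2 remains.
(1,5) = 7: row 1 has {2,3,4,5,6,8,9}; col 5 has {1,2,3,4,5,6,8,9}; box has {2,3,4,5,6,8,9} → only 7 remains.
(1,6) = 1: row 1 has {2,3,4,5,6,7,8,9}; col 6 has {2,3,4,5,6,7,8,9}; box has {2,3,4,5,6,7,8,9} → only 1 remains.

825371946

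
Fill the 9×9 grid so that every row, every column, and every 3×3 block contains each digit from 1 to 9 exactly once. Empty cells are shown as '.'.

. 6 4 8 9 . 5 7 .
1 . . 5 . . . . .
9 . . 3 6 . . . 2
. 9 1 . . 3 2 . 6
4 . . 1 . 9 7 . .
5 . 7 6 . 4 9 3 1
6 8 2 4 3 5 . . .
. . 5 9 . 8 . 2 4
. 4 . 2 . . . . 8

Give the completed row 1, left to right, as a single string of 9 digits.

264891573

R1C9 = 3: row 1 has {4,5,6,7,8,9}; col 9 has {1,2,4,6,8}; box has {2,5,7} → only 3 remains.
R2C9 = 9: row 2 has {1,5}; col 9 has {1,2,3,4,6,8}; box has {2,3,5,7} → only 9 remains.
R3C3 = 8: row 3 has {2,3,6,9}; col 3 has {1,2,4,5,7}; box has {1,4,6,9} → only 8 remains.
R4C1 = 8: row 4 has {1,2,3,6,9}; col 1 has {1,4,5,6,9}; box has {1,4,5,7,9} → only 8 remains.
R4C4 = 7: row 4 has {1,2,3,6,8,9}; col 4 has {1,2,3,4,5,6,8,9}; box has {1,3,4,6,9} → only 7 remains.
R4C5 = 5: row 4 has {1,2,3,6,7,8,9}; col 5 has {3,6,9}; box has {1,3,4,6,7,9} → only 5 remains.
R4C8 = 4: row 4 has {1,2,3,5,6,7,8,9}; col 8 has {2,3,7}; box has {1,2,3,6,7,9} → only 4 remains.
R5C9 = 5: row 5 has {1,4,7,9}; col 9 has {1,2,3,4,6,8,9}; box has {1,2,3,4,6,7,9} → only 5 remains.
R6C2 = 2: row 6 has {1,3,4,5,6,7,9}; col 2 has {4,6,8,9}; box has {1,4,5,7,8,9} → only 2 remains.
R6C5 = 8: row 6 has {1,2,3,4,5,6,7,9}; col 5 has {3,5,6,9}; box has {1,3,4,5,6,7,9} → only 8 remains.
R7C7 = 1: row 7 has {2,3,4,5,6,8}; col 7 has {2,5,7,9}; box has {2,4,8} → only 1 remains.
R7C8 = 9: row 7 has {1,2,3,4,5,6,8}; col 8 has {2,3,4,7}; box has {1,2,4,8} → only 9 remains.
R7C9 = 7: row 7 has {1,2,3,4,5,6,8,9}; col 9 has {1,2,3,4,5,6,8,9}; box has {1,2,4,8,9} → only 7 remains.
R1C1 = 2: row 1 has {3,4,5,6,7,8,9}; col 1 has {1,4,5,6,8,9}; box has {1,4,6,8,9} → only 2 remains.
R1C6 = 1: row 1 has {2,3,4,5,6,7,8,9}; col 6 has {3,4,5,8,9}; box has {3,5,6,8,9} → only 1 remains.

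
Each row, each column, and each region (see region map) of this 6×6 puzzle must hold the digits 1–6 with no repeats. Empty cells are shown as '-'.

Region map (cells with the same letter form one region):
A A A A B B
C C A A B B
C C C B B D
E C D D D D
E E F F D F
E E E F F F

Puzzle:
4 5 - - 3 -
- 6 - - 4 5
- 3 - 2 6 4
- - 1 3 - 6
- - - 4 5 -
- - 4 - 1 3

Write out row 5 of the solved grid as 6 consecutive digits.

r1c6 = 1: row 1 has {3,4,5}; col 6 has {3,4,5,6}; region has {2,3,4,5,6} → only 1 remains.
r2c4 = 1: row 2 has {4,5,6}; col 4 has {2,3,4}; region has {4,5} → only 1 remains.
r3c3 = 5: row 3 has {2,3,4,6}; col 3 has {1,4}; region has {3,6} → only 5 remains.
r4c5 = 2: row 4 has {1,3,6}; col 5 has {1,3,4,5,6}; region has {1,3,4,5,6} → only 2 remains.
r5c6 = 2: row 5 has {4,5}; col 6 has {1,3,4,5,6}; region has {1,3,4} → only 2 remains.
r6c2 = 2: row 6 has {1,3,4}; col 2 has {3,5,6}; region has {4} → only 2 remains.
r1c4 = 6: row 1 has {1,3,4,5}; col 4 has {1,2,3,4}; region has {1,4,5} → only 6 remains.
r2c1 = 2: row 2 has {1,4,5,6}; col 1 has {4}; region has {3,5,6} → only 2 remains.
r2c3 = 3: row 2 has {1,2,4,5,6}; col 3 has {1,4,5}; region has {1,4,5,6} → only 3 remains.
r3c1 = 1: row 3 has {2,3,4,5,6}; col 1 has {2,4}; region has {2,3,5,6} → only 1 remains.
r4c1 = 5: row 4 has {1,2,3,6}; col 1 has {1,2,4}; region has {2,4} → only 5 remains.
r4c2 = 4: row 4 has {1,2,3,5,6}; col 2 has {2,3,5,6}; region has {1,2,3,5,6} → only 4 remains.
r5c2 = 1: row 5 has {2,4,5}; col 2 has {2,3,4,5,6}; region has {2,4,5} → only 1 remains.
r5c3 = 6: row 5 has {1,2,4,5}; col 3 has {1,3,4,5}; region has {1,2,3,4} → only 6 remains.
r6c1 = 6: row 6 has {1,2,3,4}; col 1 has {1,2,4,5}; region has {1,2,4,5} → only 6 remains.
r6c4 = 5: row 6 has {1,2,3,4,6}; col 4 has {1,2,3,4,6}; region has {1,2,3,4,6} → only 5 remains.
r1c3 = 2: row 1 has {1,3,4,5,6}; col 3 has {1,3,4,5,6}; region has {1,3,4,5,6} → only 2 remains.
r5c1 = 3: row 5 has {1,2,4,5,6}; col 1 has {1,2,4,5,6}; region has {1,2,4,5,6} → only 3 remains.

316452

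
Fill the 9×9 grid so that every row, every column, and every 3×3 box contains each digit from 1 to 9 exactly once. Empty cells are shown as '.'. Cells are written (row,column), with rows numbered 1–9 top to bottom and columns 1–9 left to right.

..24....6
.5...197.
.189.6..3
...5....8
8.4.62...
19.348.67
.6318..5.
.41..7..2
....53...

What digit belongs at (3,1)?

(1,6) = 5: row 1 has {2,4,6}; col 6 has {1,2,3,6,7,8}; box has {1,4,6,9} → only 5 remains.
(2,3) = 6: row 2 has {1,5,7,9}; col 3 has {1,2,3,4,8}; box has {1,2,5,8} → only 6 remains.
(2,9) = 4: row 2 has {1,5,6,7,9}; col 9 has {2,3,6,7,8}; box has {3,6,7,9} → only 4 remains.
(3,8) = 2: row 3 has {1,3,6,8,9}; col 8 has {5,6,7}; box has {3,4,6,7,9} → only 2 remains.
(4,3) = 7: row 4 has {5,8}; col 3 has {1,2,3,4,6,8}; box has {1,4,8,9} → only 7 remains.
(4,6) = 9: row 4 has {5,7,8}; col 6 has {1,2,3,5,6,7,8}; box has {2,3,4,5,6,8} → only 9 remains.
(5,2) = 3: row 5 has {2,4,6,8}; col 2 has {1,4,5,6,9}; box has {1,4,7,8,9} → only 3 remains.
(5,4) = 7: row 5 has {2,3,4,6,8}; col 4 has {1,3,4,5,9}; box has {2,3,4,5,6,8,9} → only 7 remains.
(6,3) = 5: row 6 has {1,3,4,6,7,8,9}; col 3 has {1,2,3,4,6,7,8}; box has {1,3,4,7,8,9} → only 5 remains.
(6,7) = 2: row 6 has {1,3,4,5,6,7,8,9}; col 7 has {9}; box has {6,7,8} → only 2 remains.
(7,6) = 4: row 7 has {1,3,5,6,8}; col 6 has {1,2,3,5,6,7,8,9}; box has {1,3,5,7,8} → only 4 remains.
(7,7) = 7: row 7 has {1,3,4,5,6,8}; col 7 has {2,9}; box has {2,5} → only 7 remains.
(7,9) = 9: row 7 has {1,3,4,5,6,7,8}; col 9 has {2,3,4,6,7,8}; box has {2,5,7} → only 9 remains.
(8,4) = 6: row 8 has {1,2,4,7}; col 4 has {1,3,4,5,7,9}; box has {1,3,4,5,7,8} → only 6 remains.
(8,5) = 9: row 8 has {1,2,4,6,7}; col 5 has {4,5,6,8}; box has {1,3,4,5,6,7,8} → only 9 remains.
(9,3) = 9: row 9 has {3,5}; col 3 has {1,2,3,4,5,6,7,8}; box has {1,3,4,6} → only 9 remains.
(9,4) = 2: row 9 has {3,5,9}; col 4 has {1,3,4,5,6,7,9}; box has {1,3,4,5,6,7,8,9} → only 2 remains.
(9,9) = 1: row 9 has {2,3,5,9}; col 9 has {2,3,4,6,7,8,9}; box has {2,5,7,9} → only 1 remains.
(1,2) = 7: row 1 has {2,4,5,6}; col 2 has {1,3,4,5,6,9}; box has {1,2,5,6,8} → only 7 remains.
(1,5) = 3: row 1 has {2,4,5,6,7}; col 5 has {4,5,6,8,9}; box has {1,4,5,6,9} → only 3 remains.
(2,1) = 3: row 2 has {1,4,5,6,7,9}; col 1 has {1,8}; box has {1,2,5,6,7,8} → only 3 remains.
(2,4) = 8: row 2 has {1,3,4,5,6,7,9}; col 4 has {1,2,3,4,5,6,7,9}; box has {1,3,4,5,6,9} → only 8 remains.
(2,5) = 2: row 2 has {1,3,4,5,6,7,8,9}; col 5 has {3,4,5,6,8,9}; box has {1,3,4,5,6,8,9} → only 2 remains.
(3,1) = 4: row 3 has {1,2,3,6,8,9}; col 1 has {1,3,8}; box has {1,2,3,5,6,7,8} → only 4 remains.

4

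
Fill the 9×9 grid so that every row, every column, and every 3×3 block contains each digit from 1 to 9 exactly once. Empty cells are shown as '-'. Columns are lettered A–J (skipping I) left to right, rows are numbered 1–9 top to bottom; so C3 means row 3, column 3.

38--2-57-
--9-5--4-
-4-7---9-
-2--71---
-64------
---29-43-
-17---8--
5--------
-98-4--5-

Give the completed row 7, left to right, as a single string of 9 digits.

417539862

B2 = 7: row 2 has {4,5,9}; col 2 has {1,2,4,6,8,9}; box has {3,4,8,9} → only 7 remains.
B6 = 5: row 6 has {2,3,4,9}; col 2 has {1,2,4,6,7,8,9}; box has {2,4,6} → only 5 remains.
C6 = 1: row 6 has {2,3,4,5,9}; col 3 has {4,7,8,9}; box has {2,4,5,6} → only 1 remains.
B8 = 3: row 8 has {5}; col 2 has {1,2,4,5,6,7,8,9}; box has {1,5,7,8,9} → only 3 remains.
C1 = 6: row 1 has {2,3,5,7,8}; col 3 has {1,4,7,8,9}; box has {3,4,7,8,9} → only 6 remains.
J1 = 1: row 1 has {2,3,5,6,7,8}; col 9 has {}; box has {4,5,7,9} → only 1 remains.
C4 = 3: row 4 has {1,2,7}; col 3 has {1,4,6,7,8,9}; box has {1,2,4,5,6} → only 3 remains.
C8 = 2: row 8 has {3,5}; col 3 has {1,3,4,6,7,8,9}; box has {1,3,5,7,8,9} → only 2 remains.
A9 = 6: row 9 has {4,5,8,9}; col 1 has {3,5}; box has {1,2,3,5,7,8,9} → only 6 remains.
C3 = 5: row 3 has {4,7,9}; col 3 has {1,2,3,4,6,7,8,9}; box has {3,4,6,7,8,9} → only 5 remains.
A7 = 4: row 7 has {1,7,8}; col 1 has {3,5,6}; box has {1,2,3,5,6,7,8,9} → only 4 remains.
D4 = 4: in row 4, 4 can only go here (every other open cell in that row sees a 4).
D1 = 9: row 1 has {1,2,3,5,6,7,8}; col 4 has {2,4,7}; box has {2,5,7} → only 9 remains.
F1 = 4: row 1 has {1,2,3,5,6,7,8,9}; col 6 has {1}; box has {2,5,7,9} → only 4 remains.
J4 = 5: in row 4, 5 can only go here (every other open cell in that row sees a 5).
J8 = 4: in row 8, 4 can only go here (every other open cell in that row sees a 4).
F6 = 6: in box 5, 6 can only go here (every other open cell in that box sees a 6).
Singles propagation stalls; D7 is still open with candidates {3,5,6}.
  Try D7 = 3: this forces E7=6, H7=2, J7=9, D9=1, F7=5, D8=8; then E8 has no candidate left — contradiction.
  Try D7 = 6: this forces E7=3, H7=2, J7=9, D9=1, E5=8; then E8 has no candidate left — contradiction.
So D7 = 5.
F5 = 5 (hidden single in row 5).
Singles propagation stalls; F7 is still open with candidates {2,3,9}.
  Try F7 = 2: this forces H7=6, H8=1, H4=8, H5=2, J6=7, E7=3, J7=9; then J5 has no candidate left — contradiction.
  Try F7 = 3: this forces F2=8; then F3 has no candidate left — contradiction.
So F7 = 9.
G8 = 9 (hidden single in row 8).
G4 = 6 (sole candidate).
H4 = 8 (sole candidate).
J6 = 7 (sole candidate).
A4 = 9 (sole candidate).
A6 = 8 (sole candidate).
A5 = 7 (sole candidate).
J5 = 9 (hidden single in row 5).
F8 = 7 (hidden single in row 8).
G9 = 7 (hidden single in row 9).
D9 = 1 (hidden single in row 9).
A2 = 1 (hidden single in row 2).
A3 = 2 (sole candidate).
G3 = 3 (sole candidate).
G2 = 2 (sole candidate).
F3 = 8 (sole candidate).
J3 = 6 (sole candidate).
G5 = 1 (sole candidate).
H5 = 2 (sole candidate).
H7 = 6: row 7 has {1,4,5,7,8,9}; col 8 has {2,3,4,5,7,8,9}; box has {4,5,7,8,9} → only 6 remains.
H8 = 1 (sole candidate).
F2 = 3 (sole candidate).
J2 = 8 (sole candidate).
E3 = 1 (sole candidate).
E7 = 3: row 7 has {1,4,5,6,7,8,9}; col 5 has {1,2,4,5,7,9}; box has {1,4,5,7,9} → only 3 remains.
J7 = 2: row 7 has {1,3,4,5,6,7,8,9}; col 9 has {1,4,5,6,7,8,9}; box has {1,4,5,6,7,8,9} → only 2 remains.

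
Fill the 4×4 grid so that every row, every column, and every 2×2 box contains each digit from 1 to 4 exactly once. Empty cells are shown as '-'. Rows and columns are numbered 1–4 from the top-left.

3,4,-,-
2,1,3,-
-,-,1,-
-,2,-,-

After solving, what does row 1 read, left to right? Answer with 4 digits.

3421

R1C3 = 2: row 1 has {3,4}; col 3 has {1,3}; box has {3} → only 2 remains.
R1C4 = 1: row 1 has {2,3,4}; col 4 has {}; box has {2,3} → only 1 remains.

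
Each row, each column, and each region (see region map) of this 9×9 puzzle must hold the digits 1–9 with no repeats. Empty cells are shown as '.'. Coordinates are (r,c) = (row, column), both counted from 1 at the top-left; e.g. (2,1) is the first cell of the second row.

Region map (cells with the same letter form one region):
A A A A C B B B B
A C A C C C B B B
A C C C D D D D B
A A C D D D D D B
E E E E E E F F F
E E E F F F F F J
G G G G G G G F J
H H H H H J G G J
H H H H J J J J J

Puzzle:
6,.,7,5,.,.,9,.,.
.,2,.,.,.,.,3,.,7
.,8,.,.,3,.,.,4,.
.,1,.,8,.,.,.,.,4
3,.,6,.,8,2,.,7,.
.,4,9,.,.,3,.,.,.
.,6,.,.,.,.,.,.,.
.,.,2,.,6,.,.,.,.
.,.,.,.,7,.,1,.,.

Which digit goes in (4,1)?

2

(1,2) = 3 (sole candidate).
(5,2) = 5 (sole candidate).
(5,4) = 1 (sole candidate).
(5,7) = 4 (sole candidate).
(5,9) = 9 (sole candidate).
(6,1) = 7 (sole candidate).
(9,2) = 9 (sole candidate).
(8,2) = 7 (sole candidate).
(1,5) = 4 (hidden single in row 1).
(4,3) = 3 (hidden single in row 4).
(3,4) = 7 (hidden single in region C).
(3,6) = 1 (hidden single in region D).
(1,6) = 8 (sole candidate).
(3,3) = 5 (sole candidate).
(2,8) = 5 (hidden single in row 2).
(2,5) = 1 (hidden single in row 2).
(3,1) = 9 (hidden single in row 3).
(4,1) = 2: row 4 has {1,3,4,8}; col 1 has {3,6,7,9}; region has {1,3,5,6,7,9} → only 2 remains.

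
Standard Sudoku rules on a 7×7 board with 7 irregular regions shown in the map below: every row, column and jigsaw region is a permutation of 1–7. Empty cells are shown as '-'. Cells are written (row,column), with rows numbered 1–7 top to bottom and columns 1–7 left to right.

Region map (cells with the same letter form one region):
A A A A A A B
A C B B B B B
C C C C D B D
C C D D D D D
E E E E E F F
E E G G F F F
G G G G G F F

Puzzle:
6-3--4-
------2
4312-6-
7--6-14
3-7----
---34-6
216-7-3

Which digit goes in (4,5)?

3

(3,5) = 5 (sole candidate).
(3,7) = 7 (sole candidate).
(4,2) = 5 (sole candidate).
(4,3) = 2 (sole candidate).
(4,5) = 3: row 4 has {1,2,4,5,6,7}; col 5 has {4,5,7}; region has {1,2,4,5,6,7} → only 3 remains.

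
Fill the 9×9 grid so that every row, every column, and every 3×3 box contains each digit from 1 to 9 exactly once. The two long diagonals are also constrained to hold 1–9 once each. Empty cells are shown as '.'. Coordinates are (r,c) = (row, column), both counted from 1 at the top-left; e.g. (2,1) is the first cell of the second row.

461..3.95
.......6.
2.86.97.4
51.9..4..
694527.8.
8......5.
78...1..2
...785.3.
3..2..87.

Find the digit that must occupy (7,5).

6

(1,4) = 8 (sole candidate).
(1,5) = 7 (sole candidate).
(1,7) = 2 (sole candidate).
(2,1) = 9 (sole candidate).
(3,8) = 1 (sole candidate).
(4,6) = 8 (sole candidate).
(4,8) = 2 (sole candidate).
(6,6) = 6 (sole candidate).
(7,3) = 9 (sole candidate).
(7,7) = 5 (sole candidate).
(7,8) = 4 (sole candidate).
(8,1) = 1 (sole candidate).
(8,2) = 4 (sole candidate).
(9,2) = 5 (sole candidate).
(9,3) = 6 (sole candidate).
(9,6) = 4 (sole candidate).
(9,9) = 1 (sole candidate).
(2,2) = 7 (sole candidate).
(2,6) = 2 (sole candidate).
(2,7) = 3 (sole candidate).
(2,9) = 8 (sole candidate).
(3,2) = 3 (sole candidate).
(3,5) = 5 (sole candidate).
(4,5) = 3 (sole candidate).
(5,7) = 1 (sole candidate).
(5,9) = 3 (sole candidate).
(6,2) = 2 (sole candidate).
(6,4) = 1 (sole candidate).
(6,5) = 4 (sole candidate).
(6,7) = 9 (sole candidate).
(6,9) = 7 (sole candidate).
(7,4) = 3 (sole candidate).
(7,5) = 6: row 7 has {1,2,3,4,5,7,8,9}; col 5 has {2,3,4,5,7,8}; box has {1,2,3,4,5,7,8} → only 6 remains.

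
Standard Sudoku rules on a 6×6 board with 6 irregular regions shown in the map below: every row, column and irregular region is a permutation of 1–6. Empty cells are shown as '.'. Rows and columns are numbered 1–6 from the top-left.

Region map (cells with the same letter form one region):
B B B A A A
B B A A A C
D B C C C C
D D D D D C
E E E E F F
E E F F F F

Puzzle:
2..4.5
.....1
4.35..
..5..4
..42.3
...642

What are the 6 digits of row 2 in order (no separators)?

row 2, column 4 = 3: row 2 has {1}; col 4 has {2,4,5,6}; region has {4,5} → only 3 remains.
row 3, column 6 = 6: row 3 has {3,4,5}; col 6 has {1,2,3,4,5}; region has {1,3,4,5} → only 6 remains.
row 4, column 4 = 1: row 4 has {4,5}; col 4 has {2,3,4,5,6}; region has {4,5} → only 1 remains.
row 6, column 3 = 1: row 6 has {2,4,6}; col 3 has {3,4,5}; region has {2,3,4,6} → only 1 remains.
row 1, column 3 = 6: row 1 has {2,4,5}; col 3 has {1,3,4,5}; region has {2} → only 6 remains.
row 1, column 5 = 1: row 1 has {2,4,5,6}; col 5 has {4}; region has {3,4,5} → only 1 remains.
row 2, column 1 = 5: row 2 has {1,3}; col 1 has {2,4}; region has {2,6} → only 5 remains.
row 2, column 2 = 4: row 2 has {1,3,5}; col 2 has {}; region has {2,5,6} → only 4 remains.
row 2, column 3 = 2: row 2 has {1,3,4,5}; col 3 has {1,3,4,5,6}; region has {1,3,4,5} → only 2 remains.
row 2, column 5 = 6: row 2 has {1,2,3,4,5}; col 5 has {1,4}; region has {1,2,3,4,5} → only 6 remains.

542361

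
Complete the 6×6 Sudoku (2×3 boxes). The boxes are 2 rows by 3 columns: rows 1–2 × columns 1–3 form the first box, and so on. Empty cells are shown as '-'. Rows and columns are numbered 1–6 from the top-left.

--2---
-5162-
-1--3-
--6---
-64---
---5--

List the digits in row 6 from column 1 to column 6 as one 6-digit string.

123564

R3C3 = 5 (sole candidate).
R5C5 = 1 (sole candidate).
R6C3 = 3: row 6 has {5}; col 3 has {1,2,4,5,6}; box has {4,6} → only 3 remains.
R6C2 = 2: row 6 has {3,5}; col 2 has {1,5,6}; box has {3,4,6} → only 2 remains.
R5C1 = 5 (sole candidate).
R6C1 = 1: row 6 has {2,3,5}; col 1 has {5}; box has {2,3,4,5,6} → only 1 remains.
R1C1 = 6 (hidden single in row 1).
R3C6 = 6 (hidden single in row 3).
R6C6 = 4: row 6 has {1,2,3,5}; col 6 has {6}; box has {1,5} → only 4 remains.
R2C6 = 3 (sole candidate).
R5C6 = 2 (sole candidate).
R6C5 = 6: row 6 has {1,2,3,4,5}; col 5 has {1,2,3}; box has {1,2,4,5} → only 6 remains.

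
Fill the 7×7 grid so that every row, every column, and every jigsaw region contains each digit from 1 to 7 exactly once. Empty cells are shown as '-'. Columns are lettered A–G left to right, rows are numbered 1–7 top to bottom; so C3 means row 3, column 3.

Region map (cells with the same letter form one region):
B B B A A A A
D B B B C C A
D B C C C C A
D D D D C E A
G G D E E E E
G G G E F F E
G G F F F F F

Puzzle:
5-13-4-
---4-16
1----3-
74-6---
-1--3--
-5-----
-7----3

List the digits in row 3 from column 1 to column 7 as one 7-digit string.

B1 = 6: in row 1, 6 can only go here (every other open cell in that row sees a 6).
B3 = 2: row 3 has {1,3}; col 2 has {1,4,5,6,7}; region has {1,4,5,6} → only 2 remains.
B2 = 3: row 2 has {1,4,6}; col 2 has {1,2,4,5,6,7}; region has {1,2,4,5,6} → only 3 remains.
C2 = 7: row 2 has {1,3,4,6}; col 3 has {1}; region has {1,2,3,4,5,6} → only 7 remains.
A2 = 2: row 2 has {1,3,4,6,7}; col 1 has {1,5,7}; region has {1,4,6,7} → only 2 remains.
E2 = 5: row 2 has {1,2,3,4,6,7}; col 5 has {3}; region has {1,3} → only 5 remains.
D3 = 7: row 3 has {1,2,3}; col 4 has {3,4,6}; region has {1,3,5} → only 7 remains.
G3 = 5: row 3 has {1,2,3,7}; col 7 has {3,6}; region has {3,4,6} → only 5 remains.
E4 = 2: row 4 has {4,6,7}; col 5 has {3,5}; region has {1,3,5,7} → only 2 remains.
F4 = 5: row 4 has {2,4,6,7}; col 6 has {1,3,4}; region has {3} → only 5 remains.
G4 = 1: row 4 has {2,4,5,6,7}; col 7 has {3,5,6}; region has {3,4,5,6} → only 1 remains.
C5 = 5: row 5 has {1,3}; col 3 has {1,7}; region has {1,2,4,6,7} → only 5 remains.
D5 = 2: row 5 has {1,3,5}; col 4 has {3,4,6,7}; region has {3,5} → only 2 remains.
D6 = 1: row 6 has {5}; col 4 has {2,3,4,6,7}; region has {2,3,5} → only 1 remains.
D7 = 5: row 7 has {3,7}; col 4 has {1,2,3,4,6,7}; region has {3} → only 5 remains.
E1 = 7: row 1 has {1,3,4,5,6}; col 5 has {2,3,5}; region has {1,3,4,5,6} → only 7 remains.
G1 = 2: row 1 has {1,3,4,5,6,7}; col 7 has {1,3,5,6}; region has {1,3,4,5,6,7} → only 2 remains.
C4 = 3: row 4 has {1,2,4,5,6,7}; col 3 has {1,5,7}; region has {1,2,4,5,6,7} → only 3 remains.
A6 = 3: in row 6, 3 can only go here (every other open cell in that row sees a 3).
E7 = 1: in row 7, 1 can only go here (every other open cell in that row sees a 1).
F5 = 6: in region E, 6 can only go here (every other open cell in that region sees a 6).
A5 = 4: row 5 has {1,2,3,5,6}; col 1 has {1,2,3,5,7}; region has {1,3,5,7} → only 4 remains.
G5 = 7: row 5 has {1,2,3,4,5,6}; col 7 has {1,2,3,5,6}; region has {1,2,3,5,6} → only 7 remains.
G6 = 4: row 6 has {1,3,5}; col 7 has {1,2,3,5,6,7}; region has {1,2,3,5,6,7} → only 4 remains.
A7 = 6: row 7 has {1,3,5,7}; col 1 has {1,2,3,4,5,7}; region has {1,3,4,5,7} → only 6 remains.
F7 = 2: row 7 has {1,3,5,6,7}; col 6 has {1,3,4,5,6}; region has {1,3,5} → only 2 remains.
C6 = 2: row 6 has {1,3,4,5}; col 3 has {1,3,5,7}; region has {1,3,4,5,6,7} → only 2 remains.
E6 = 6: row 6 has {1,2,3,4,5}; col 5 has {1,2,3,5,7}; region has {1,2,3,5} → only 6 remains.
F6 = 7: row 6 has {1,2,3,4,5,6}; col 6 has {1,2,3,4,5,6}; region has {1,2,3,5,6} → only 7 remains.
C7 = 4: row 7 has {1,2,3,5,6,7}; col 3 has {1,2,3,5,7}; region has {1,2,3,5,6,7} → only 4 remains.
C3 = 6: row 3 has {1,2,3,5,7}; col 3 has {1,2,3,4,5,7}; region has {1,2,3,5,7} → only 6 remains.
E3 = 4: row 3 has {1,2,3,5,6,7}; col 5 has {1,2,3,5,6,7}; region has {1,2,3,5,6,7} → only 4 remains.

1267435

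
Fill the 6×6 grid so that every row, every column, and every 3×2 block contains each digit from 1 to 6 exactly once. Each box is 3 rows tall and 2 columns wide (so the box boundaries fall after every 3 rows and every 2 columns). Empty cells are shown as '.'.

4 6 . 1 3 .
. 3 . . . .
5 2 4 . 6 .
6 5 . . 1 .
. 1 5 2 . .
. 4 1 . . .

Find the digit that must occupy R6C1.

R1C3 = 2 (sole candidate).
R1C6 = 5 (sole candidate).
R2C1 = 1 (sole candidate).
R2C3 = 6 (sole candidate).
R2C4 = 5 (sole candidate).
R3C4 = 3 (sole candidate).
R3C6 = 1 (sole candidate).
R4C3 = 3 (sole candidate).
R4C4 = 4 (sole candidate).
R4C6 = 2 (sole candidate).
R5C1 = 3 (sole candidate).
R5C5 = 4 (sole candidate).
R5C6 = 6 (sole candidate).
R6C1 = 2: row 6 has {1,4}; col 1 has {1,3,4,5,6}; box has {1,3,4,5,6} → only 2 remains.

2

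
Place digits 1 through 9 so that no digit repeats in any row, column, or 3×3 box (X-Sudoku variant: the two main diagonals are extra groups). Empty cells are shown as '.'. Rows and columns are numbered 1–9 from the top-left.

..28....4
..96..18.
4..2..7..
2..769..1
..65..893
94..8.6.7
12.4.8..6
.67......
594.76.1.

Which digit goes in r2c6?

7

r5c1 = 7: row 5 has {3,5,6,8,9}; col 1 has {1,2,4,5,9}; box has {2,4,6,9} → only 7 remains.
r5c2 = 1: row 5 has {3,5,6,7,8,9}; col 2 has {2,4,6,9}; box has {2,4,6,7,9} → only 1 remains.
r5c5 = 2: row 5 has {1,3,5,6,7,8,9}; col 5 has {6,7,8}; box has {5,6,7,8,9}; main diagonal has {7}; anti-diagonal has {4,5,6,7,8,9} → only 2 remains.
r5c6 = 4: row 5 has {1,2,3,5,6,7,8,9}; col 6 has {6,8,9}; box has {2,5,6,7,8,9} → only 4 remains.
r7c3 = 3: row 7 has {1,2,4,6,8}; col 3 has {2,4,6,7,9}; box has {1,2,4,5,6,7,9}; anti-diagonal has {2,4,5,6,7,8,9} → only 3 remains.
r8c1 = 8: row 8 has {6,7}; col 1 has {1,2,4,5,7,9}; box has {1,2,3,4,5,6,7,9} → only 8 remains.
r9c4 = 3: row 9 has {1,4,5,6,7,9}; col 4 has {2,4,5,6,7,8}; box has {4,6,7,8} → only 3 remains.
r9c7 = 2: row 9 has {1,3,4,5,6,7,9}; col 7 has {1,6,7,8}; box has {1,6} → only 2 remains.
r9c9 = 8: row 9 has {1,2,3,4,5,6,7,9}; col 9 has {1,3,4,6,7}; box has {1,2,6}; main diagonal has {2,7} → only 8 remains.
r2c1 = 3: row 2 has {1,6,8,9}; col 1 has {1,2,4,5,7,8,9}; box has {2,4,9} → only 3 remains.
r2c2 = 5: row 2 has {1,3,6,8,9}; col 2 has {1,2,4,6,9}; box has {2,3,4,9}; main diagonal has {2,7,8} → only 5 remains.
r2c5 = 4: row 2 has {1,3,5,6,8,9}; col 5 has {2,6,7,8}; box has {2,6,8} → only 4 remains.
r2c6 = 7: row 2 has {1,3,4,5,6,8,9}; col 6 has {4,6,8,9}; box has {2,4,6,8} → only 7 remains.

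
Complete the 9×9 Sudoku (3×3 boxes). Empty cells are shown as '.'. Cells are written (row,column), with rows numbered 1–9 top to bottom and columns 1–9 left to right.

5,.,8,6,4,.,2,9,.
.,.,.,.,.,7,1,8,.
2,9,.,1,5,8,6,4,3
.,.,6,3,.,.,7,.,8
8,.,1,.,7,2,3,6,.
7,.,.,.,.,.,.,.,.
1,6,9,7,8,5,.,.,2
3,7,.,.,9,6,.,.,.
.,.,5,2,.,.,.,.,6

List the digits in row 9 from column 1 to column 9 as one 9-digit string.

(1,6) = 3: row 1 has {2,4,5,6,8,9}; col 6 has {2,5,6,7,8}; box has {1,4,5,6,7,8} → only 3 remains.
(1,9) = 7: row 1 has {2,3,4,5,6,8,9}; col 9 has {2,3,6,8}; box has {1,2,3,4,6,8,9} → only 7 remains.
(2,4) = 9: row 2 has {1,7,8}; col 4 has {1,2,3,6,7}; box has {1,3,4,5,6,7,8} → only 9 remains.
(2,5) = 2: row 2 has {1,7,8,9}; col 5 has {4,5,7,8,9}; box has {1,3,4,5,6,7,8,9} → only 2 remains.
(2,9) = 5: row 2 has {1,2,7,8,9}; col 9 has {2,3,6,7,8}; box has {1,2,3,4,6,7,8,9} → only 5 remains.
(3,3) = 7: row 3 has {1,2,3,4,5,6,8,9}; col 3 has {1,5,6,8,9}; box has {2,5,8,9} → only 7 remains.
(4,5) = 1: row 4 has {3,6,7,8}; col 5 has {2,4,5,7,8,9}; box has {2,3,7} → only 1 remains.
(6,5) = 6: row 6 has {7}; col 5 has {1,2,4,5,7,8,9}; box has {1,2,3,7} → only 6 remains.
(7,7) = 4: row 7 has {1,2,5,6,7,8,9}; col 7 has {1,2,3,6,7}; box has {2,6} → only 4 remains.
(7,8) = 3: row 7 has {1,2,4,5,6,7,8,9}; col 8 has {4,6,8,9}; box has {2,4,6} → only 3 remains.
(8,4) = 4: row 8 has {3,6,7,9}; col 4 has {1,2,3,6,7,9}; box has {2,5,6,7,8,9} → only 4 remains.
(8,9) = 1: row 8 has {3,4,6,7,9}; col 9 has {2,3,5,6,7,8}; box has {2,3,4,6} → only 1 remains.
(9,1) = 4: row 9 has {2,5,6}; col 1 has {1,2,3,5,7,8}; box has {1,3,5,6,7,9} → only 4 remains.
(9,2) = 8: row 9 has {2,4,5,6}; col 2 has {6,7,9}; box has {1,3,4,5,6,7,9} → only 8 remains.
(9,5) = 3: row 9 has {2,4,5,6,8}; col 5 has {1,2,4,5,6,7,8,9}; box has {2,4,5,6,7,8,9} → only 3 remains.
(9,6) = 1: row 9 has {2,3,4,5,6,8}; col 6 has {2,3,5,6,7,8}; box has {2,3,4,5,6,7,8,9} → only 1 remains.
(9,7) = 9: row 9 has {1,2,3,4,5,6,8}; col 7 has {1,2,3,4,6,7}; box has {1,2,3,4,6} → only 9 remains.
(9,8) = 7: row 9 has {1,2,3,4,5,6,8,9}; col 8 has {3,4,6,8,9}; box has {1,2,3,4,6,9} → only 7 remains.

485231976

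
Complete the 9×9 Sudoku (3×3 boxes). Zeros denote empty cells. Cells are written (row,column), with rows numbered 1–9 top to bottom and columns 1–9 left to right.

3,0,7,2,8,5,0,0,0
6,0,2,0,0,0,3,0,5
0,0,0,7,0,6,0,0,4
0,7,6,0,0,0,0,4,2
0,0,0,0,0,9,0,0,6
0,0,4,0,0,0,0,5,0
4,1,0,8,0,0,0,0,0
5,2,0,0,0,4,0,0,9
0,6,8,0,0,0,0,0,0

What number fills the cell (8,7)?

(1,9) = 1: row 1 has {2,3,5,7,8}; col 9 has {2,4,5,6,9}; box has {3,4,5} → only 1 remains.
(2,6) = 1: row 2 has {2,3,5,6}; col 6 has {4,5,6,9}; box has {2,5,6,7,8} → only 1 remains.
(8,3) = 3: row 8 has {2,4,5,9}; col 3 has {2,4,6,7,8}; box has {1,2,4,5,6,8} → only 3 remains.
(7,3) = 9: row 7 has {1,4,8}; col 3 has {2,3,4,6,7,8}; box has {1,2,3,4,5,6,8} → only 9 remains.
(9,1) = 7: row 9 has {6,8}; col 1 has {3,4,5,6}; box has {1,2,3,4,5,6,8,9} → only 7 remains.
(9,9) = 3: row 9 has {6,7,8}; col 9 has {1,2,4,5,6,9}; box has {9} → only 3 remains.
(7,9) = 7: row 7 has {1,4,8,9}; col 9 has {1,2,3,4,5,6,9}; box has {3,9} → only 7 remains.
(9,6) = 2: row 9 has {3,6,7,8}; col 6 has {1,4,5,6,9}; box has {4,8} → only 2 remains.
(9,8) = 1: row 9 has {2,3,6,7,8}; col 8 has {4,5}; box has {3,7,9} → only 1 remains.
(6,9) = 8: row 6 has {4,5}; col 9 has {1,2,3,4,5,6,7,9}; box has {2,4,5,6} → only 8 remains.
(7,6) = 3: row 7 has {1,4,7,8,9}; col 6 has {1,2,4,5,6,9}; box has {2,4,8} → only 3 remains.
(4,6) = 8: row 4 has {2,4,6,7}; col 6 has {1,2,3,4,5,6,9}; box has {9} → only 8 remains.
(6,6) = 7: row 6 has {4,5,8}; col 6 has {1,2,3,4,5,6,8,9}; box has {8,9} → only 7 remains.
(1,2) = 4: in row 1, 4 can only go here (every other open cell in that row sees a 4).
(2,8) = 7: in row 2, 7 can only go here (every other open cell in that row sees a 7).
(5,8) = 3: row 5 has {6,9}; col 8 has {1,4,5,7}; box has {2,4,5,6,8} → only 3 remains.
(2,2) = 8: in row 2, 8 can only go here (every other open cell in that row sees an 8).
(5,2) = 5: row 5 has {3,6,9}; col 2 has {1,2,4,6,7,8}; box has {4,6,7} → only 5 remains.
(5,3) = 1: row 5 has {3,5,6,9}; col 3 has {2,3,4,6,7,8,9}; box has {4,5,6,7} → only 1 remains.
(5,4) = 4: row 5 has {1,3,5,6,9}; col 4 has {2,7,8}; box has {7,8,9} → only 4 remains.
(5,5) = 2: row 5 has {1,3,4,5,6,9}; col 5 has {8}; box has {4,7,8,9} → only 2 remains.
(5,7) = 7: row 5 has {1,2,3,4,5,6,9}; col 7 has {3}; box has {2,3,4,5,6,8} → only 7 remains.
(2,4) = 9: row 2 has {1,2,3,5,6,7,8}; col 4 has {2,4,7,8}; box has {1,2,5,6,7,8} → only 9 remains.
(2,5) = 4: row 2 has {1,2,3,5,6,7,8,9}; col 5 has {2,8}; box has {1,2,5,6,7,8,9} → only 4 remains.
(3,2) = 9: row 3 has {4,6,7}; col 2 has {1,2,4,5,6,7,8}; box has {2,3,4,6,7,8} → only 9 remains.
(3,3) = 5: row 3 has {4,6,7,9}; col 3 has {1,2,3,4,6,7,8,9}; box has {2,3,4,6,7,8,9} → only 5 remains.
(3,5) = 3: row 3 has {4,5,6,7,9}; col 5 has {2,4,8}; box has {1,2,4,5,6,7,8,9} → only 3 remains.
(4,1) = 9: row 4 has {2,4,6,7,8}; col 1 has {3,4,5,6,7}; box has {1,4,5,6,7} → only 9 remains.
(4,7) = 1: row 4 has {2,4,6,7,8,9}; col 7 has {3,7}; box has {2,3,4,5,6,7,8} → only 1 remains.
(5,1) = 8: row 5 has {1,2,3,4,5,6,7,9}; col 1 has {3,4,5,6,7,9}; box has {1,4,5,6,7,9} → only 8 remains.
(6,1) = 2: row 6 has {4,5,7,8}; col 1 has {3,4,5,6,7,8,9}; box has {1,4,5,6,7,8,9} → only 2 remains.
(6,2) = 3: row 6 has {2,4,5,7,8}; col 2 has {1,2,4,5,6,7,8,9}; box has {1,2,4,5,6,7,8,9} → only 3 remains.
(6,7) = 9: row 6 has {2,3,4,5,7,8}; col 7 has {1,3,7}; box has {1,2,3,4,5,6,7,8} → only 9 remains.
(9,4) = 5: row 9 has {1,2,3,6,7,8}; col 4 has {2,4,7,8,9}; box has {2,3,4,8} → only 5 remains.
(9,5) = 9: row 9 has {1,2,3,5,6,7,8}; col 5 has {2,3,4,8}; box has {2,3,4,5,8} → only 9 remains.
(9,7) = 4: row 9 has {1,2,3,5,6,7,8,9}; col 7 has {1,3,7,9}; box has {1,3,7,9} → only 4 remains.
(1,7) = 6: row 1 has {1,2,3,4,5,7,8}; col 7 has {1,3,4,7,9}; box has {1,3,4,5,7} → only 6 remains.
(1,8) = 9: row 1 has {1,2,3,4,5,6,7,8}; col 8 has {1,3,4,5,7}; box has {1,3,4,5,6,7} → only 9 remains.
(3,1) = 1: row 3 has {3,4,5,6,7,9}; col 1 has {2,3,4,5,6,7,8,9}; box has {2,3,4,5,6,7,8,9} → only 1 remains.
(4,4) = 3: row 4 has {1,2,4,6,7,8,9}; col 4 has {2,4,5,7,8,9}; box has {2,4,7,8,9} → only 3 remains.
(4,5) = 5: row 4 has {1,2,3,4,6,7,8,9}; col 5 has {2,3,4,8,9}; box has {2,3,4,7,8,9} → only 5 remains.
(7,5) = 6: row 7 has {1,3,4,7,8,9}; col 5 has {2,3,4,5,8,9}; box has {2,3,4,5,8,9} → only 6 remains.
(7,8) = 2: row 7 has {1,3,4,6,7,8,9}; col 8 has {1,3,4,5,7,9}; box has {1,3,4,7,9} → only 2 remains.
(8,4) = 1: row 8 has {2,3,4,5,9}; col 4 has {2,3,4,5,7,8,9}; box has {2,3,4,5,6,8,9} → only 1 remains.
(8,5) = 7: row 8 has {1,2,3,4,5,9}; col 5 has {2,3,4,5,6,8,9}; box has {1,2,3,4,5,6,8,9} → only 7 remains.
(8,7) = 8: row 8 has {1,2,3,4,5,7,9}; col 7 has {1,3,4,6,7,9}; box has {1,2,3,4,7,9} → only 8 remains.

8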